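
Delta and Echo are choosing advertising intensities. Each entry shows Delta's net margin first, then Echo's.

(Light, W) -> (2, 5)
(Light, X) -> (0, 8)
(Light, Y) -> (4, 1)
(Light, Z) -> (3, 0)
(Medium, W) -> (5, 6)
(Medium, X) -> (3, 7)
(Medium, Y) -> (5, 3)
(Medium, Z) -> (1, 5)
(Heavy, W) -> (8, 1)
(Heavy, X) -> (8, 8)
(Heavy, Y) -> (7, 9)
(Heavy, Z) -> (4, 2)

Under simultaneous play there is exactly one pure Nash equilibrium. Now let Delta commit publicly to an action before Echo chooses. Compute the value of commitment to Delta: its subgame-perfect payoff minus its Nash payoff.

0

Work backward from Echo's decision.
- Light: Echo compares 5, 8, 1, 0 and picks X; Delta would get 0.
- Medium: Echo compares 6, 7, 3, 5 and picks X; Delta would get 3.
- Heavy: Echo compares 1, 8, 9, 2 and picks Y; Delta would get 7.
Among 0, 3, 7, the best is 7 at Heavy. Subgame-perfect outcome: (Heavy, Y) with payoffs (7, 9).
Under simultaneous play:
Delta's best replies: W→Heavy; X→Heavy; Y→Heavy; Z→Heavy.
Echo's best replies: Light→X; Medium→X; Heavy→Y.
Only (Heavy, Y) has each player best-responding; Nash payoffs (7, 9).
Delta's commitment gain: 7 − 7 = 0.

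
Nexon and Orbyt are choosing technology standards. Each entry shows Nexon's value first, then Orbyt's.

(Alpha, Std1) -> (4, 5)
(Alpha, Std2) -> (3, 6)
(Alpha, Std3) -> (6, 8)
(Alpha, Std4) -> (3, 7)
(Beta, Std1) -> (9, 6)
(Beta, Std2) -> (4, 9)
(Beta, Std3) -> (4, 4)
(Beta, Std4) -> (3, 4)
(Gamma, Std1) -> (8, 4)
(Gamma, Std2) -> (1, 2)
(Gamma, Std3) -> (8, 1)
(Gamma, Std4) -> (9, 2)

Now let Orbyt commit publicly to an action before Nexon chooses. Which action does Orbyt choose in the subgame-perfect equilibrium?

Nexon best-responds to each possible Orbyt move:
- Std1: BR = Beta, leader payoff 6.
- Std2: BR = Beta, leader payoff 9.
- Std3: BR = Gamma, leader payoff 1.
- Std4: BR = Gamma, leader payoff 2.
Among 6, 9, 1, 2, the best is 9 at Std2. Subgame-perfect outcome: (Beta, Std2) with payoffs (4, 9).

Std2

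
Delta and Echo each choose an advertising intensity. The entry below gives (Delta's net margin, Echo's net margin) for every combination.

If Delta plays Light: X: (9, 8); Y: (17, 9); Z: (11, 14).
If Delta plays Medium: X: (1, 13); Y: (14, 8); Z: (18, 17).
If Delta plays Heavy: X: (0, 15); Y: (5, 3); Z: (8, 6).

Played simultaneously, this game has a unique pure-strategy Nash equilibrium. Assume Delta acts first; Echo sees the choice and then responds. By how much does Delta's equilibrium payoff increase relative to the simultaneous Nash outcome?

Solve by backward induction (Delta leads).
- Light: Echo compares 8, 9, 14 and picks Z; Delta would get 11.
- Medium: Echo compares 13, 8, 17 and picks Z; Delta would get 18.
- Heavy: Echo compares 15, 3, 6 and picks X; Delta would get 0.
Delta's induced payoffs are 11, 18, 0, so Delta commits to Medium. Subgame-perfect outcome: (Medium, Z) with payoffs (18, 17).
For the simultaneous game, intersect best replies.
Delta's best replies: X→Light; Y→Light; Z→Medium.
Echo's best replies: Light→Z; Medium→Z; Heavy→X.
Only (Medium, Z) has each player best-responding; Nash payoffs (18, 17).
Delta's commitment gain: 18 − 18 = 0.

0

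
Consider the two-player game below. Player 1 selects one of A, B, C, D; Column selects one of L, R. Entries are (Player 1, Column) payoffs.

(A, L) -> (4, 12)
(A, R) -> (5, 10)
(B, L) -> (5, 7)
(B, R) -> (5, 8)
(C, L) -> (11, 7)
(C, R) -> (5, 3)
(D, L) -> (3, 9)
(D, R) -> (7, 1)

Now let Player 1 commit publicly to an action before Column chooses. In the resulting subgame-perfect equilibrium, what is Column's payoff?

7

Column best-responds to each possible Player 1 move:
- A → Column plays L (best of 12, 10); Player 1 gets 4.
- B → Column plays R (best of 7, 8); Player 1 gets 5.
- C → Column plays L (best of 7, 3); Player 1 gets 11.
- D → Column plays L (best of 9, 1); Player 1 gets 3.
Among 4, 5, 11, 3, the best is 11 at C. Subgame-perfect outcome: (C, L) with payoffs (11, 7).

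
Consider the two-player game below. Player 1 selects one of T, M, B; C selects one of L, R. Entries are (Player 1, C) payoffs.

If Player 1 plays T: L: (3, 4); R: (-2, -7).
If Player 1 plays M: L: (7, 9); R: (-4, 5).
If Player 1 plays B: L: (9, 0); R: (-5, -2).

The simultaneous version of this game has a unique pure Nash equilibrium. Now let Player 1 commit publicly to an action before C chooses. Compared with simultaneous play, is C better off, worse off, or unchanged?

C best-responds to each possible Player 1 move:
- T → C plays L (best of 4, -7); Player 1 gets 3.
- M → C plays L (best of 9, 5); Player 1 gets 7.
- B → C plays L (best of 0, -2); Player 1 gets 9.
Among 3, 7, 9, the best is 9 at B. Subgame-perfect outcome: (B, L) with payoffs (9, 0).
For the simultaneous game, intersect best replies.
Player 1's best replies: L→B; R→T.
C's best replies: T→L; M→L; B→L.
The unique mutual best reply is (B, L), giving (9, 0).
C earns 0 sequentially versus 0 at the Nash outcome: unchanged.

unchanged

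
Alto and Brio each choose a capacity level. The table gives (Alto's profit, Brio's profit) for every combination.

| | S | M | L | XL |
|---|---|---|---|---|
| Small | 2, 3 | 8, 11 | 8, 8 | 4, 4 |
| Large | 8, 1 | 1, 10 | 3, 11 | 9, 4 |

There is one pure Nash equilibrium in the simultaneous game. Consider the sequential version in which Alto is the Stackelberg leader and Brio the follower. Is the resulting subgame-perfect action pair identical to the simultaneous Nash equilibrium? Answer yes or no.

Backward induction with Alto moving first.
- Small: Brio compares 3, 11, 8, 4 and picks M; Alto would get 8.
- Large: Brio compares 1, 10, 11, 4 and picks L; Alto would get 3.
Alto's induced payoffs are 8, 3, so Alto commits to Small. Subgame-perfect outcome: (Small, M) with payoffs (8, 11).
For the simultaneous game, intersect best replies.
Alto's best replies: S→Large; M→Small; L→Small; XL→Large.
Brio's best replies: Small→M; Large→L.
The unique mutual best reply is (Small, M), giving (8, 11).
Sequential outcome (Small, M) coincides with the Nash profile (Small, M).

yes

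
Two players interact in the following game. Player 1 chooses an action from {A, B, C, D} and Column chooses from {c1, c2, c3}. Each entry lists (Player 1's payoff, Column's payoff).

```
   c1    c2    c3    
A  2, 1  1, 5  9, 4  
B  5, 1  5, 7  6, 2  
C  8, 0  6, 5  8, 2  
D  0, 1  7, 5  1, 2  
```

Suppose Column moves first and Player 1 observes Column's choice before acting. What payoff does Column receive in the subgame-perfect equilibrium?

Player 1 best-responds to each possible Column move:
- c1: BR = C, leader payoff 0.
- c2: BR = D, leader payoff 5.
- c3: BR = A, leader payoff 4.
Among 0, 5, 4, the best is 5 at c2. Subgame-perfect outcome: (D, c2) with payoffs (7, 5).

5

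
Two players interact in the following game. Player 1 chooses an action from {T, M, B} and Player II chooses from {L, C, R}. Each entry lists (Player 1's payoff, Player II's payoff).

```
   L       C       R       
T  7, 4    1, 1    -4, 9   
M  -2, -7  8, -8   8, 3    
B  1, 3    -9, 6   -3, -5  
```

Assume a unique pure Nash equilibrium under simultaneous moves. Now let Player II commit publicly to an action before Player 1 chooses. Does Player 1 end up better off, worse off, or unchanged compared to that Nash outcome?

worse off

Backward induction with Player II moving first.
- L: Player 1 compares 7, -2, 1 and picks T; Player II would get 4.
- C: Player 1 compares 1, 8, -9 and picks M; Player II would get -8.
- R: Player 1 compares -4, 8, -3 and picks M; Player II would get 3.
Among 4, -8, 3, the best is 4 at L. Subgame-perfect outcome: (T, L) with payoffs (7, 4).
Under simultaneous play:
Player 1's best replies: L→T; C→M; R→M.
Player II's best replies: T→R; M→R; B→C.
Only (M, R) has each player best-responding; Nash payoffs (8, 3).
Player 1 earns 7 sequentially versus 8 at the Nash outcome: worse off.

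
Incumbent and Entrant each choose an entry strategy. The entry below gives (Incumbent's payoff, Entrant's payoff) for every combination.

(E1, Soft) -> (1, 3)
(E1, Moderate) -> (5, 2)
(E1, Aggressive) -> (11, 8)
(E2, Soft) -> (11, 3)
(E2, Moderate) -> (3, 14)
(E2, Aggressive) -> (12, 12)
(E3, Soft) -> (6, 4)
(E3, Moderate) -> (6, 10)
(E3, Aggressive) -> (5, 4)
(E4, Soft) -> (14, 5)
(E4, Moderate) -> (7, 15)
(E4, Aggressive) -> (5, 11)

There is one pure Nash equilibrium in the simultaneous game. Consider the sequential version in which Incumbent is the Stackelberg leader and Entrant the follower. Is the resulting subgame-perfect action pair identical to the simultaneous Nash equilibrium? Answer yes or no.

no

Solve by backward induction (Incumbent leads).
- E1: BR = Aggressive, leader payoff 11.
- E2: BR = Moderate, leader payoff 3.
- E3: BR = Moderate, leader payoff 6.
- E4: BR = Moderate, leader payoff 7.
Maximizing over 11, 3, 6, 7, Incumbent chooses E1. Subgame-perfect outcome: (E1, Aggressive) with payoffs (11, 8).
Now find the simultaneous Nash equilibrium.
Incumbent's best replies: Soft→E4; Moderate→E4; Aggressive→E2.
Entrant's best replies: E1→Aggressive; E2→Moderate; E3→Moderate; E4→Moderate.
Only (E4, Moderate) has each player best-responding; Nash payoffs (7, 15).
Sequential outcome (E1, Aggressive) differs from the Nash profile (E4, Moderate).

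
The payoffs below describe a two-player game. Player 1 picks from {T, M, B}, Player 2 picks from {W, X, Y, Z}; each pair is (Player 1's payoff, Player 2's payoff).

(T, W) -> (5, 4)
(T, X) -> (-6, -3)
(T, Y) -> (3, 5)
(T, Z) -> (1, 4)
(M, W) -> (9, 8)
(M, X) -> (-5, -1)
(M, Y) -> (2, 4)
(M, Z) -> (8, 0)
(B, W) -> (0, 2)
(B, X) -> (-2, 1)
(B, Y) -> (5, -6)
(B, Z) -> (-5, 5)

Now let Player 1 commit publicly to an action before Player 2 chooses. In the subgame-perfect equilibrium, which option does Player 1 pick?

Work backward from Player 2's decision.
- T: BR = Y, leader payoff 3.
- M: BR = W, leader payoff 9.
- B: BR = Z, leader payoff -5.
Among 3, 9, -5, the best is 9 at M. Subgame-perfect outcome: (M, W) with payoffs (9, 8).

M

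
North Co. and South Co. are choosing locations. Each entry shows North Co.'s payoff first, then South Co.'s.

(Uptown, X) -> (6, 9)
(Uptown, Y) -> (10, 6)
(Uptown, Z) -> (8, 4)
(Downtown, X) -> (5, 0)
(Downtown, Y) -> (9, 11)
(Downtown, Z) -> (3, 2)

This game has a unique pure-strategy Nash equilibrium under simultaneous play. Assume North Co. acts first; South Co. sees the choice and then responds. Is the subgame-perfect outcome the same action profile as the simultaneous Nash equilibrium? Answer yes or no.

no

South Co. best-responds to each possible North Co. move:
- Uptown: South Co. compares 9, 6, 4 and picks X; North Co. would get 6.
- Downtown: South Co. compares 0, 11, 2 and picks Y; North Co. would get 9.
Among 6, 9, the best is 9 at Downtown. Subgame-perfect outcome: (Downtown, Y) with payoffs (9, 11).
For the simultaneous game, intersect best replies.
North Co.'s best replies: X→Uptown; Y→Uptown; Z→Uptown.
South Co.'s best replies: Uptown→X; Downtown→Y.
The unique mutual best reply is (Uptown, X), giving (6, 9).
Sequential outcome (Downtown, Y) differs from the Nash profile (Uptown, X).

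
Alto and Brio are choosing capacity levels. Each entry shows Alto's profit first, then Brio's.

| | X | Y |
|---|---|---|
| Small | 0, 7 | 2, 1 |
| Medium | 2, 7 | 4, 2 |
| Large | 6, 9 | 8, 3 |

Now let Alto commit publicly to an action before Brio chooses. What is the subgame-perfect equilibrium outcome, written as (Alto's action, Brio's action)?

(Large, X)

Backward induction with Alto moving first.
- Small: BR = X, leader payoff 0.
- Medium: BR = X, leader payoff 2.
- Large: BR = X, leader payoff 6.
Maximizing over 0, 2, 6, Alto chooses Large. Subgame-perfect outcome: (Large, X) with payoffs (6, 9).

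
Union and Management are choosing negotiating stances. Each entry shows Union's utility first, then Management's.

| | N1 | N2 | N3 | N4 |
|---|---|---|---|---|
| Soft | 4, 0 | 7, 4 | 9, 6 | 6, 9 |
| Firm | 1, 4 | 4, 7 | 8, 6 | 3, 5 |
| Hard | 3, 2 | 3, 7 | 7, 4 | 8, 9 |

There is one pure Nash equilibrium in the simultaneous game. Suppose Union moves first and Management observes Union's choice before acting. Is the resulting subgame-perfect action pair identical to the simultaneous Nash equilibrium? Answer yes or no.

yes

Solve by backward induction (Union leads).
- Soft → Management plays N4 (best of 0, 4, 6, 9); Union gets 6.
- Firm → Management plays N2 (best of 4, 7, 6, 5); Union gets 4.
- Hard → Management plays N4 (best of 2, 7, 4, 9); Union gets 8.
Union's induced payoffs are 6, 4, 8, so Union commits to Hard. Subgame-perfect outcome: (Hard, N4) with payoffs (8, 9).
Under simultaneous play:
Union's best replies: N1→Soft; N2→Soft; N3→Soft; N4→Hard.
Management's best replies: Soft→N4; Firm→N2; Hard→N4.
The unique mutual best reply is (Hard, N4), giving (8, 9).
Sequential outcome (Hard, N4) coincides with the Nash profile (Hard, N4).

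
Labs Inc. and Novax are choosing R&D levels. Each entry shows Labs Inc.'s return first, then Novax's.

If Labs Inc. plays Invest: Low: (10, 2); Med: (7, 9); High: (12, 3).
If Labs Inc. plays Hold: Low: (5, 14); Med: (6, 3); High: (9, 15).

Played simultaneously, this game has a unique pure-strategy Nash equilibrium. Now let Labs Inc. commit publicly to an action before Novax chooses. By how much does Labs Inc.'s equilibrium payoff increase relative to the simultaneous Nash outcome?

Novax best-responds to each possible Labs Inc. move:
- Invest: Novax compares 2, 9, 3 and picks Med; Labs Inc. would get 7.
- Hold: Novax compares 14, 3, 15 and picks High; Labs Inc. would get 9.
Among 7, 9, the best is 9 at Hold. Subgame-perfect outcome: (Hold, High) with payoffs (9, 15).
For the simultaneous game, intersect best replies.
Labs Inc.'s best replies: Low→Invest; Med→Invest; High→Invest.
Novax's best replies: Invest→Med; Hold→High.
The unique mutual best reply is (Invest, Med), giving (7, 9).
Labs Inc.'s commitment gain: 9 − 7 = 2.

2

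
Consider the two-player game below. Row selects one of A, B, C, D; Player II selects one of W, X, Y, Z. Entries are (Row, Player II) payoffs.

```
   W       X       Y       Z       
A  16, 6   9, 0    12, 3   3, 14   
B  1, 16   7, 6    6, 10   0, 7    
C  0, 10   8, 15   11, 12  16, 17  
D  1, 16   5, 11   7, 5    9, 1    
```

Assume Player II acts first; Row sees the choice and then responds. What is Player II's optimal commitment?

Solve by backward induction (Player II leads).
- W: BR = A, leader payoff 6.
- X: BR = A, leader payoff 0.
- Y: BR = A, leader payoff 3.
- Z: BR = C, leader payoff 17.
Player II's induced payoffs are 6, 0, 3, 17, so Player II commits to Z. Subgame-perfect outcome: (C, Z) with payoffs (16, 17).

Z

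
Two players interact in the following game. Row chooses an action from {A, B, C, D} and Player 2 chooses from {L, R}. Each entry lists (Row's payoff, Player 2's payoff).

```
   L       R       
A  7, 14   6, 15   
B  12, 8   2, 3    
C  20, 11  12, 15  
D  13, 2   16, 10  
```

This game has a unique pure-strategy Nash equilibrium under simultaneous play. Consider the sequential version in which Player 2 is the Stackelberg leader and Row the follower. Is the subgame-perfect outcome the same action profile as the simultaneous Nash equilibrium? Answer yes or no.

no

Work backward from Row's decision.
- L: Row compares 7, 12, 20, 13 and picks C; Player 2 would get 11.
- R: Row compares 6, 2, 12, 16 and picks D; Player 2 would get 10.
Among 11, 10, the best is 11 at L. Subgame-perfect outcome: (C, L) with payoffs (20, 11).
Now find the simultaneous Nash equilibrium.
Row's best replies: L→C; R→D.
Player 2's best replies: A→R; B→L; C→R; D→R.
Only (D, R) has each player best-responding; Nash payoffs (16, 10).
Sequential outcome (C, L) differs from the Nash profile (D, R).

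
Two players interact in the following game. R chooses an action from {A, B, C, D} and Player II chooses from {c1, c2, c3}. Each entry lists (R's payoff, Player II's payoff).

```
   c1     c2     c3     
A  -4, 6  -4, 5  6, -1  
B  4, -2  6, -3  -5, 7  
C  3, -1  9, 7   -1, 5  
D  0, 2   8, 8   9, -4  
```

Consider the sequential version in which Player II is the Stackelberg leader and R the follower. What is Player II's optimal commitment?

c2

Work backward from R's decision.
- c1 → R plays B (best of -4, 4, 3, 0); Player II gets -2.
- c2 → R plays C (best of -4, 6, 9, 8); Player II gets 7.
- c3 → R plays D (best of 6, -5, -1, 9); Player II gets -4.
Maximizing over -2, 7, -4, Player II chooses c2. Subgame-perfect outcome: (C, c2) with payoffs (9, 7).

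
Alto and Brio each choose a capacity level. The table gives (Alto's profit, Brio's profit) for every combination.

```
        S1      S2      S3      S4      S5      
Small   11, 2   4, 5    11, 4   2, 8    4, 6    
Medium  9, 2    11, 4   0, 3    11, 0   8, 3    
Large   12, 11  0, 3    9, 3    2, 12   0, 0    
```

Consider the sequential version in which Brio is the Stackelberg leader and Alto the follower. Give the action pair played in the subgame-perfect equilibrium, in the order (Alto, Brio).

Work backward from Alto's decision.
- S1: BR = Large, leader payoff 11.
- S2: BR = Medium, leader payoff 4.
- S3: BR = Small, leader payoff 4.
- S4: BR = Medium, leader payoff 0.
- S5: BR = Medium, leader payoff 3.
Among 11, 4, 4, 0, 3, the best is 11 at S1. Subgame-perfect outcome: (Large, S1) with payoffs (12, 11).

(Large, S1)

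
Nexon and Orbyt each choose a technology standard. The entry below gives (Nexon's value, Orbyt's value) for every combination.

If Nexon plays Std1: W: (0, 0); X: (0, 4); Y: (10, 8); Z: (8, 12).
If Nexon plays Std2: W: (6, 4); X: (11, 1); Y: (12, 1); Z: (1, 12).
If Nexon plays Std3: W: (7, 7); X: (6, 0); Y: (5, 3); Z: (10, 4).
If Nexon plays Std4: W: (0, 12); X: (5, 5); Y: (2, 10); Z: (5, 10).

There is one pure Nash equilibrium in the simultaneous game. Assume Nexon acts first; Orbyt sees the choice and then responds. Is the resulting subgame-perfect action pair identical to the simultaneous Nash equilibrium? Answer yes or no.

no

Work backward from Orbyt's decision.
- Std1: Orbyt compares 0, 4, 8, 12 and picks Z; Nexon would get 8.
- Std2: Orbyt compares 4, 1, 1, 12 and picks Z; Nexon would get 1.
- Std3: Orbyt compares 7, 0, 3, 4 and picks W; Nexon would get 7.
- Std4: Orbyt compares 12, 5, 10, 10 and picks W; Nexon would get 0.
Nexon's induced payoffs are 8, 1, 7, 0, so Nexon commits to Std1. Subgame-perfect outcome: (Std1, Z) with payoffs (8, 12).
For the simultaneous game, intersect best replies.
Nexon's best replies: W→Std3; X→Std2; Y→Std2; Z→Std3.
Orbyt's best replies: Std1→Z; Std2→Z; Std3→W; Std4→W.
Only (Std3, W) has each player best-responding; Nash payoffs (7, 7).
Sequential outcome (Std1, Z) differs from the Nash profile (Std3, W).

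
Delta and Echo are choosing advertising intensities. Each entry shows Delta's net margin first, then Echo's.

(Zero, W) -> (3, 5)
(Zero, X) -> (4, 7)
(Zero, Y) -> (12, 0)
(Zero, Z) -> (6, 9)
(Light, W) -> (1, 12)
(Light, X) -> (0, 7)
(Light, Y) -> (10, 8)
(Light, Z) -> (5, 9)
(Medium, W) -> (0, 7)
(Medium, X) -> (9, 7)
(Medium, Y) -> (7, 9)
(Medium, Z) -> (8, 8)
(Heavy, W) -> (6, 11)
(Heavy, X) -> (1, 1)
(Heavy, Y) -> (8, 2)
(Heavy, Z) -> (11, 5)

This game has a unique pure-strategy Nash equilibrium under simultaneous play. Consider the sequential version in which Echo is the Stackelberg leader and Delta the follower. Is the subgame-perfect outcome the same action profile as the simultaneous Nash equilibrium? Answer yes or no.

yes

Solve by backward induction (Echo leads).
- W: BR = Heavy, leader payoff 11.
- X: BR = Medium, leader payoff 7.
- Y: BR = Zero, leader payoff 0.
- Z: BR = Heavy, leader payoff 5.
Among 11, 7, 0, 5, the best is 11 at W. Subgame-perfect outcome: (Heavy, W) with payoffs (6, 11).
Now find the simultaneous Nash equilibrium.
Delta's best replies: W→Heavy; X→Medium; Y→Zero; Z→Heavy.
Echo's best replies: Zero→Z; Light→W; Medium→Y; Heavy→W.
The unique mutual best reply is (Heavy, W), giving (6, 11).
Sequential outcome (Heavy, W) coincides with the Nash profile (Heavy, W).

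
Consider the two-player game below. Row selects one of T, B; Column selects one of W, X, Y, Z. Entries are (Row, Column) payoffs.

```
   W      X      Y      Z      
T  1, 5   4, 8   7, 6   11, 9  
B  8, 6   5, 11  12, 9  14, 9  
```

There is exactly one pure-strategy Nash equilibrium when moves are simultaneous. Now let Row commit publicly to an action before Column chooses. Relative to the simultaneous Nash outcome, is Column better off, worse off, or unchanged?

Column best-responds to each possible Row move:
- T: Column compares 5, 8, 6, 9 and picks Z; Row would get 11.
- B: Column compares 6, 11, 9, 9 and picks X; Row would get 5.
Among 11, 5, the best is 11 at T. Subgame-perfect outcome: (T, Z) with payoffs (11, 9).
Under simultaneous play:
Row's best replies: W→B; X→B; Y→B; Z→B.
Column's best replies: T→Z; B→X.
Only (B, X) has each player best-responding; Nash payoffs (5, 11).
Column earns 9 sequentially versus 11 at the Nash outcome: worse off.

worse off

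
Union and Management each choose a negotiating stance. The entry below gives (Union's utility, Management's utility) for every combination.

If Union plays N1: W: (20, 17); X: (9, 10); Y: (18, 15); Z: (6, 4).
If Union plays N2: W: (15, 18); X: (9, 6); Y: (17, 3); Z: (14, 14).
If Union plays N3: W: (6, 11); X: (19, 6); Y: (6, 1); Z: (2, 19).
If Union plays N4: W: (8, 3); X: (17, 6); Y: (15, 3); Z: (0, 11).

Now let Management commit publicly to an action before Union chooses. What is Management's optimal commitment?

Backward induction with Management moving first.
- W → Union plays N1 (best of 20, 15, 6, 8); Management gets 17.
- X → Union plays N3 (best of 9, 9, 19, 17); Management gets 6.
- Y → Union plays N1 (best of 18, 17, 6, 15); Management gets 15.
- Z → Union plays N2 (best of 6, 14, 2, 0); Management gets 14.
Among 17, 6, 15, 14, the best is 17 at W. Subgame-perfect outcome: (N1, W) with payoffs (20, 17).

W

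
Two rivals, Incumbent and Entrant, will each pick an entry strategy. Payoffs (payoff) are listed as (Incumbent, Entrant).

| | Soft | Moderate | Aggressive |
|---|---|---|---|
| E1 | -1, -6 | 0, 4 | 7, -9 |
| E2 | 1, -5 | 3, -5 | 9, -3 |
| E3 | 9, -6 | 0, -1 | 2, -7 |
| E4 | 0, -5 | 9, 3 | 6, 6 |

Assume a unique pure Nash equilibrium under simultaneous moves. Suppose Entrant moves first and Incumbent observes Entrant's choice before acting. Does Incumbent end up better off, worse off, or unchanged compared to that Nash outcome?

Backward induction with Entrant moving first.
- Soft → Incumbent plays E3 (best of -1, 1, 9, 0); Entrant gets -6.
- Moderate → Incumbent plays E4 (best of 0, 3, 0, 9); Entrant gets 3.
- Aggressive → Incumbent plays E2 (best of 7, 9, 2, 6); Entrant gets -3.
Entrant's induced payoffs are -6, 3, -3, so Entrant commits to Moderate. Subgame-perfect outcome: (E4, Moderate) with payoffs (9, 3).
Under simultaneous play:
Incumbent's best replies: Soft→E3; Moderate→E4; Aggressive→E2.
Entrant's best replies: E1→Moderate; E2→Aggressive; E3→Moderate; E4→Aggressive.
Only (E2, Aggressive) has each player best-responding; Nash payoffs (9, -3).
Incumbent earns 9 sequentially versus 9 at the Nash outcome: unchanged.

unchanged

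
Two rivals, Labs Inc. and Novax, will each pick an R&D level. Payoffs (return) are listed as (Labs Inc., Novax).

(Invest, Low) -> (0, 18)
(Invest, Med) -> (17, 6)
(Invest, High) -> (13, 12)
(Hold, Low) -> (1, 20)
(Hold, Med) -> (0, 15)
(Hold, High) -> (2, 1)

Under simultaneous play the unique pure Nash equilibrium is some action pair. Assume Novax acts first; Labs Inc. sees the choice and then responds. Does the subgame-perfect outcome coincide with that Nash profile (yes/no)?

yes

Labs Inc. best-responds to each possible Novax move:
- Low → Labs Inc. plays Hold (best of 0, 1); Novax gets 20.
- Med → Labs Inc. plays Invest (best of 17, 0); Novax gets 6.
- High → Labs Inc. plays Invest (best of 13, 2); Novax gets 12.
Maximizing over 20, 6, 12, Novax chooses Low. Subgame-perfect outcome: (Hold, Low) with payoffs (1, 20).
Now find the simultaneous Nash equilibrium.
Labs Inc.'s best replies: Low→Hold; Med→Invest; High→Invest.
Novax's best replies: Invest→Low; Hold→Low.
The unique mutual best reply is (Hold, Low), giving (1, 20).
Sequential outcome (Hold, Low) coincides with the Nash profile (Hold, Low).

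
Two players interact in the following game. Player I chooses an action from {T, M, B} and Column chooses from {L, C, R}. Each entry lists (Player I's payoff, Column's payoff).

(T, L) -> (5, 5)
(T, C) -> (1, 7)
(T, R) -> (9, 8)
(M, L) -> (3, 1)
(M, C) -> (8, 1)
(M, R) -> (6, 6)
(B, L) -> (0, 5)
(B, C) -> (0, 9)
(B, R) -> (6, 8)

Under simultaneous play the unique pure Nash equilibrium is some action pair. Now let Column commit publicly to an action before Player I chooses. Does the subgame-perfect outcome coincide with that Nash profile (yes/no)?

yes

Solve by backward induction (Column leads).
- L: BR = T, leader payoff 5.
- C: BR = M, leader payoff 1.
- R: BR = T, leader payoff 8.
Column's induced payoffs are 5, 1, 8, so Column commits to R. Subgame-perfect outcome: (T, R) with payoffs (9, 8).
Under simultaneous play:
Player I's best replies: L→T; C→M; R→T.
Column's best replies: T→R; M→R; B→C.
The unique mutual best reply is (T, R), giving (9, 8).
Sequential outcome (T, R) coincides with the Nash profile (T, R).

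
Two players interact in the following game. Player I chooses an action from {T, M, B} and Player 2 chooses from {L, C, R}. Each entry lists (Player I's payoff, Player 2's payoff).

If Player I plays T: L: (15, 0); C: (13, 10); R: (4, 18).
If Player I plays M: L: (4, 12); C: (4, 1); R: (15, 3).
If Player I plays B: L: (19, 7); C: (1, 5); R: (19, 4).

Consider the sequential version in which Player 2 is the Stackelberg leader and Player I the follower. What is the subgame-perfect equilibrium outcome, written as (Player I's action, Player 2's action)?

(T, C)

Player I best-responds to each possible Player 2 move:
- L: Player I compares 15, 4, 19 and picks B; Player 2 would get 7.
- C: Player I compares 13, 4, 1 and picks T; Player 2 would get 10.
- R: Player I compares 4, 15, 19 and picks B; Player 2 would get 4.
Player 2's induced payoffs are 7, 10, 4, so Player 2 commits to C. Subgame-perfect outcome: (T, C) with payoffs (13, 10).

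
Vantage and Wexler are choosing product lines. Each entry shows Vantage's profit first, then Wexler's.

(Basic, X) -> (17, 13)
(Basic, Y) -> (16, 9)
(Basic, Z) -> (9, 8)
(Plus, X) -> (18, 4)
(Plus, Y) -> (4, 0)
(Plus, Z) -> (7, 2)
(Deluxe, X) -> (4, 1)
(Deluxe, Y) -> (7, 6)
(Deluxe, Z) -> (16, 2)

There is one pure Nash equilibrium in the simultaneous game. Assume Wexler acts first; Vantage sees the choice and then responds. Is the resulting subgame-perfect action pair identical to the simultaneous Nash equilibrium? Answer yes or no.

no

Vantage best-responds to each possible Wexler move:
- X: Vantage compares 17, 18, 4 and picks Plus; Wexler would get 4.
- Y: Vantage compares 16, 4, 7 and picks Basic; Wexler would get 9.
- Z: Vantage compares 9, 7, 16 and picks Deluxe; Wexler would get 2.
Among 4, 9, 2, the best is 9 at Y. Subgame-perfect outcome: (Basic, Y) with payoffs (16, 9).
Under simultaneous play:
Vantage's best replies: X→Plus; Y→Basic; Z→Deluxe.
Wexler's best replies: Basic→X; Plus→X; Deluxe→Y.
The unique mutual best reply is (Plus, X), giving (18, 4).
Sequential outcome (Basic, Y) differs from the Nash profile (Plus, X).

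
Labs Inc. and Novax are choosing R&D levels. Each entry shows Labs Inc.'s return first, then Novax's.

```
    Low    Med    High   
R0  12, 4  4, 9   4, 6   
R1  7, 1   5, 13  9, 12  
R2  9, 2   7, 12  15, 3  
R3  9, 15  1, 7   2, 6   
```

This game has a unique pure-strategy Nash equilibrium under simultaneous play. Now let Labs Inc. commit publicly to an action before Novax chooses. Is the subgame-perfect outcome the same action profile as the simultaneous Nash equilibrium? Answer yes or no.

Novax best-responds to each possible Labs Inc. move:
- R0: Novax compares 4, 9, 6 and picks Med; Labs Inc. would get 4.
- R1: Novax compares 1, 13, 12 and picks Med; Labs Inc. would get 5.
- R2: Novax compares 2, 12, 3 and picks Med; Labs Inc. would get 7.
- R3: Novax compares 15, 7, 6 and picks Low; Labs Inc. would get 9.
Labs Inc.'s induced payoffs are 4, 5, 7, 9, so Labs Inc. commits to R3. Subgame-perfect outcome: (R3, Low) with payoffs (9, 15).
Now find the simultaneous Nash equilibrium.
Labs Inc.'s best replies: Low→R0; Med→R2; High→R2.
Novax's best replies: R0→Med; R1→Med; R2→Med; R3→Low.
The unique mutual best reply is (R2, Med), giving (7, 12).
Sequential outcome (R3, Low) differs from the Nash profile (R2, Med).

no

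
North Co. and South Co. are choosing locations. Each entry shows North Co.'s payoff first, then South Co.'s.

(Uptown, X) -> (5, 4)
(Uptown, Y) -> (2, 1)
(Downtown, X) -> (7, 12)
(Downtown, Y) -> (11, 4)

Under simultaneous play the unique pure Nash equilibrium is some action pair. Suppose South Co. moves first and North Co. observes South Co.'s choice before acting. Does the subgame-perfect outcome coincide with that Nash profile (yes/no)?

Work backward from North Co.'s decision.
- X: BR = Downtown, leader payoff 12.
- Y: BR = Downtown, leader payoff 4.
Among 12, 4, the best is 12 at X. Subgame-perfect outcome: (Downtown, X) with payoffs (7, 12).
Now find the simultaneous Nash equilibrium.
North Co.'s best replies: X→Downtown; Y→Downtown.
South Co.'s best replies: Uptown→X; Downtown→X.
Only (Downtown, X) has each player best-responding; Nash payoffs (7, 12).
Sequential outcome (Downtown, X) coincides with the Nash profile (Downtown, X).

yes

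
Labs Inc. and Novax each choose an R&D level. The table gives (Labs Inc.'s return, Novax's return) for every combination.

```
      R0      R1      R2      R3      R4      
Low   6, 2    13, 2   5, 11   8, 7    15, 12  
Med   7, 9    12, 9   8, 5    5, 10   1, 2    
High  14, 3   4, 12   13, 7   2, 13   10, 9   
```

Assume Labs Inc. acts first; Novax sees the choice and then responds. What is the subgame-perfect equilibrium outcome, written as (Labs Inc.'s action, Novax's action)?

Novax best-responds to each possible Labs Inc. move:
- Low: BR = R4, leader payoff 15.
- Med: BR = R3, leader payoff 5.
- High: BR = R3, leader payoff 2.
Among 15, 5, 2, the best is 15 at Low. Subgame-perfect outcome: (Low, R4) with payoffs (15, 12).

(Low, R4)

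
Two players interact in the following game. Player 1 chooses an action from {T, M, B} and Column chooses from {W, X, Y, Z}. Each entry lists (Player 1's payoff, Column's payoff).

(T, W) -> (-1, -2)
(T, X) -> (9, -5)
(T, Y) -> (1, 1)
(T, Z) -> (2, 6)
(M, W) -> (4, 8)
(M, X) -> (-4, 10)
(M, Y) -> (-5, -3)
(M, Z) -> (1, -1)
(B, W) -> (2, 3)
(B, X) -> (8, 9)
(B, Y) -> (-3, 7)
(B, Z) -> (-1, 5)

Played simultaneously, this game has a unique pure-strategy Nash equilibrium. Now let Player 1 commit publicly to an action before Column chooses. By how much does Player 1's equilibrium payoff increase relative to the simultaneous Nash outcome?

6

Work backward from Column's decision.
- T: BR = Z, leader payoff 2.
- M: BR = X, leader payoff -4.
- B: BR = X, leader payoff 8.
Among 2, -4, 8, the best is 8 at B. Subgame-perfect outcome: (B, X) with payoffs (8, 9).
Under simultaneous play:
Player 1's best replies: W→M; X→T; Y→T; Z→T.
Column's best replies: T→Z; M→X; B→X.
Only (T, Z) has each player best-responding; Nash payoffs (2, 6).
Player 1's commitment gain: 8 − 2 = 6.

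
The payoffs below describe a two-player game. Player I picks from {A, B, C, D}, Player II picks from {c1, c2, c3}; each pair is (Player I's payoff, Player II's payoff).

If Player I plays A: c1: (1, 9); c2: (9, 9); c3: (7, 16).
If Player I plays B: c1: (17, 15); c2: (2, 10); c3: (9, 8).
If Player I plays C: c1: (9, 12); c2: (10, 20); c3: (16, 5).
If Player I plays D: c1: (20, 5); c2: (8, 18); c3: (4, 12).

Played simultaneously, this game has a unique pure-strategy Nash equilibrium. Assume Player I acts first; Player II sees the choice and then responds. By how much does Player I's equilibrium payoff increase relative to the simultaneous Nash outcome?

7

Player II best-responds to each possible Player I move:
- A: BR = c3, leader payoff 7.
- B: BR = c1, leader payoff 17.
- C: BR = c2, leader payoff 10.
- D: BR = c2, leader payoff 8.
Among 7, 17, 10, 8, the best is 17 at B. Subgame-perfect outcome: (B, c1) with payoffs (17, 15).
For the simultaneous game, intersect best replies.
Player I's best replies: c1→D; c2→C; c3→C.
Player II's best replies: A→c3; B→c1; C→c2; D→c2.
Only (C, c2) has each player best-responding; Nash payoffs (10, 20).
Player I's commitment gain: 17 − 10 = 7.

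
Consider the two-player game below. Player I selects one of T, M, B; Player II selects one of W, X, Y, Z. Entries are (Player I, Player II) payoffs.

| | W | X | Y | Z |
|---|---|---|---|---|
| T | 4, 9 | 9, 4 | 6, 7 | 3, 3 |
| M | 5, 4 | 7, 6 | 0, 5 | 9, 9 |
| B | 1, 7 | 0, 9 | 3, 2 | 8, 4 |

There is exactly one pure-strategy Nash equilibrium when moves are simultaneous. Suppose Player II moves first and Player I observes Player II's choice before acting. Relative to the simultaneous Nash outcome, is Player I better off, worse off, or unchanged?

unchanged

Work backward from Player I's decision.
- W: BR = M, leader payoff 4.
- X: BR = T, leader payoff 4.
- Y: BR = T, leader payoff 7.
- Z: BR = M, leader payoff 9.
Player II's induced payoffs are 4, 4, 7, 9, so Player II commits to Z. Subgame-perfect outcome: (M, Z) with payoffs (9, 9).
Now find the simultaneous Nash equilibrium.
Player I's best replies: W→M; X→T; Y→T; Z→M.
Player II's best replies: T→W; M→Z; B→X.
Only (M, Z) has each player best-responding; Nash payoffs (9, 9).
Player I earns 9 sequentially versus 9 at the Nash outcome: unchanged.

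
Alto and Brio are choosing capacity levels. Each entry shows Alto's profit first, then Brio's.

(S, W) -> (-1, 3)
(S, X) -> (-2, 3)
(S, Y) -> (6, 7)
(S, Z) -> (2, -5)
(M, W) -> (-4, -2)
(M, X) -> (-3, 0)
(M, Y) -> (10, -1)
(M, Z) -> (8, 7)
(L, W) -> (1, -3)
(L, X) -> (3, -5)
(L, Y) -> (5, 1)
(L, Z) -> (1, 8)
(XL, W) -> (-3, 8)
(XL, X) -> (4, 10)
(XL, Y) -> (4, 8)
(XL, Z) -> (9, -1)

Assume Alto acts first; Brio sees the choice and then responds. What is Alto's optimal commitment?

Backward induction with Alto moving first.
- S → Brio plays Y (best of 3, 3, 7, -5); Alto gets 6.
- M → Brio plays Z (best of -2, 0, -1, 7); Alto gets 8.
- L → Brio plays Z (best of -3, -5, 1, 8); Alto gets 1.
- XL → Brio plays X (best of 8, 10, 8, -1); Alto gets 4.
Alto's induced payoffs are 6, 8, 1, 4, so Alto commits to M. Subgame-perfect outcome: (M, Z) with payoffs (8, 7).

M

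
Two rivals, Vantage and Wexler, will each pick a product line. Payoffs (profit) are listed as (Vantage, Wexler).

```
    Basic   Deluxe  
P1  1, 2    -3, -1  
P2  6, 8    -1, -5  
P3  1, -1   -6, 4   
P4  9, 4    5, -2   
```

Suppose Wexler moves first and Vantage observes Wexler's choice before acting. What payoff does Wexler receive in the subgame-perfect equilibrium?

4

Vantage best-responds to each possible Wexler move:
- Basic: Vantage compares 1, 6, 1, 9 and picks P4; Wexler would get 4.
- Deluxe: Vantage compares -3, -1, -6, 5 and picks P4; Wexler would get -2.
Among 4, -2, the best is 4 at Basic. Subgame-perfect outcome: (P4, Basic) with payoffs (9, 4).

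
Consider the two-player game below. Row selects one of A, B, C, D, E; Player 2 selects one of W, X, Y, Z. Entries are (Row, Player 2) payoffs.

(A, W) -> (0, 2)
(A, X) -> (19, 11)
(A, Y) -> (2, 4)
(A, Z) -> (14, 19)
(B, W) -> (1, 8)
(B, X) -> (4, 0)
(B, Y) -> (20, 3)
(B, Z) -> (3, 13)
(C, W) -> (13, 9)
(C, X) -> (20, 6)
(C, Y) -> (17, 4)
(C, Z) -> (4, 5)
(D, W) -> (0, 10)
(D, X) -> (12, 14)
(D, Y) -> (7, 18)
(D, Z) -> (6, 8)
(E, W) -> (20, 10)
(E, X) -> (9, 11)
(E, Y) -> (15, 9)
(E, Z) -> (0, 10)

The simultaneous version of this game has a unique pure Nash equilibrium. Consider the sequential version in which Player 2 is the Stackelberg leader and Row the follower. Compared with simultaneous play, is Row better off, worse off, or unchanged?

unchanged

Solve by backward induction (Player 2 leads).
- W: Row compares 0, 1, 13, 0, 20 and picks E; Player 2 would get 10.
- X: Row compares 19, 4, 20, 12, 9 and picks C; Player 2 would get 6.
- Y: Row compares 2, 20, 17, 7, 15 and picks B; Player 2 would get 3.
- Z: Row compares 14, 3, 4, 6, 0 and picks A; Player 2 would get 19.
Among 10, 6, 3, 19, the best is 19 at Z. Subgame-perfect outcome: (A, Z) with payoffs (14, 19).
Under simultaneous play:
Row's best replies: W→E; X→C; Y→B; Z→A.
Player 2's best replies: A→Z; B→Z; C→W; D→Y; E→X.
The unique mutual best reply is (A, Z), giving (14, 19).
Row earns 14 sequentially versus 14 at the Nash outcome: unchanged.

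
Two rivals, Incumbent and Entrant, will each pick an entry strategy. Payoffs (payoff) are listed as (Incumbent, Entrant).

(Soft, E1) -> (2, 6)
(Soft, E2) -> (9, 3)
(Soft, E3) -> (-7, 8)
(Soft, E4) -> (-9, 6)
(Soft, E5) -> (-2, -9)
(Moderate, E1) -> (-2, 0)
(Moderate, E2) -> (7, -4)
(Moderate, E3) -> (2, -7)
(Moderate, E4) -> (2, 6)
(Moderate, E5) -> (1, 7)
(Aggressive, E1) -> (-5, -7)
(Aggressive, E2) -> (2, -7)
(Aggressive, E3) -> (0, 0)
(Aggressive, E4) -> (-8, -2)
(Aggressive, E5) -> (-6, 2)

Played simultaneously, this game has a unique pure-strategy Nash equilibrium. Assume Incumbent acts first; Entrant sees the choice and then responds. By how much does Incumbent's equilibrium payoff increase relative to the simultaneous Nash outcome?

Entrant best-responds to each possible Incumbent move:
- Soft: Entrant compares 6, 3, 8, 6, -9 and picks E3; Incumbent would get -7.
- Moderate: Entrant compares 0, -4, -7, 6, 7 and picks E5; Incumbent would get 1.
- Aggressive: Entrant compares -7, -7, 0, -2, 2 and picks E5; Incumbent would get -6.
Incumbent's induced payoffs are -7, 1, -6, so Incumbent commits to Moderate. Subgame-perfect outcome: (Moderate, E5) with payoffs (1, 7).
For the simultaneous game, intersect best replies.
Incumbent's best replies: E1→Soft; E2→Soft; E3→Moderate; E4→Moderate; E5→Moderate.
Entrant's best replies: Soft→E3; Moderate→E5; Aggressive→E5.
The unique mutual best reply is (Moderate, E5), giving (1, 7).
Incumbent's commitment gain: 1 − 1 = 0.

0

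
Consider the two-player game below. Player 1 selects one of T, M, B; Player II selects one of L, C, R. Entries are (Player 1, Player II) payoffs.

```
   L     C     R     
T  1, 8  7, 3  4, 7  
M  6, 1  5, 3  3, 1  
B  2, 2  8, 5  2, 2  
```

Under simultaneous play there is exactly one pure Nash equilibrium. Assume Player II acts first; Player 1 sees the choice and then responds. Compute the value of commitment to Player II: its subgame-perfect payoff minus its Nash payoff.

2

Solve by backward induction (Player II leads).
- L: BR = M, leader payoff 1.
- C: BR = B, leader payoff 5.
- R: BR = T, leader payoff 7.
Among 1, 5, 7, the best is 7 at R. Subgame-perfect outcome: (T, R) with payoffs (4, 7).
Now find the simultaneous Nash equilibrium.
Player 1's best replies: L→M; C→B; R→T.
Player II's best replies: T→L; M→C; B→C.
Only (B, C) has each player best-responding; Nash payoffs (8, 5).
Player II's commitment gain: 7 − 5 = 2.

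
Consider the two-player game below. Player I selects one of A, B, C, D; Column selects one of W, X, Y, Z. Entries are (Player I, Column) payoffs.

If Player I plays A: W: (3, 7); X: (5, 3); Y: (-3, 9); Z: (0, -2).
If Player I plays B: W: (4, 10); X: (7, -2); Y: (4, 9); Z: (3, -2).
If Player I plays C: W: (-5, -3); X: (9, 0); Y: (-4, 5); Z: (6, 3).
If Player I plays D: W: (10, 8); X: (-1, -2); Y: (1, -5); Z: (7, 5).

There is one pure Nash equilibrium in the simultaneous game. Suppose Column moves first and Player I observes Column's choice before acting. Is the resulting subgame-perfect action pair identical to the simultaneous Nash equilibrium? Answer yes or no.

no

Player I best-responds to each possible Column move:
- W: BR = D, leader payoff 8.
- X: BR = C, leader payoff 0.
- Y: BR = B, leader payoff 9.
- Z: BR = D, leader payoff 5.
Among 8, 0, 9, 5, the best is 9 at Y. Subgame-perfect outcome: (B, Y) with payoffs (4, 9).
For the simultaneous game, intersect best replies.
Player I's best replies: W→D; X→C; Y→B; Z→D.
Column's best replies: A→Y; B→W; C→Y; D→W.
Only (D, W) has each player best-responding; Nash payoffs (10, 8).
Sequential outcome (B, Y) differs from the Nash profile (D, W).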